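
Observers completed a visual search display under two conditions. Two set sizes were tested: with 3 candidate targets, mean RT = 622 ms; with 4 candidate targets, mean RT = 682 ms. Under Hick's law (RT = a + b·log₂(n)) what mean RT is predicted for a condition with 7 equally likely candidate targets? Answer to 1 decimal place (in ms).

798.7 ms

RT is linear in log₂ n, so two points fix the line:
  b = (682 − 622) / (log₂ 4 − log₂ 3) = 60 / (2 − 1.5850) = 144.565 ms/bit
  a = 622 − 144.565 × 1.5850 = 392.869 ms
Then RT(7) = 392.869 + 144.565 × log₂ 7 = 392.869 + 144.565 × 2.8074 ≈ 798.715 ms.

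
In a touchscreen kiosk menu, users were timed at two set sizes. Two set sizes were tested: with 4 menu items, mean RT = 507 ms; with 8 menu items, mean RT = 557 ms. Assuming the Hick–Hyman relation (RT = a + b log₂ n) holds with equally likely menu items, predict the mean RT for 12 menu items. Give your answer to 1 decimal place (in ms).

586.2 ms

RT is linear in log₂ n, so two points fix the line:
  b = (557 − 507) / (log₂ 8 − log₂ 4) = 50 / (3 − 2) = 50.000 ms/bit
  a = 507 − 50.000 × 2 = 407.000 ms
Then RT(12) = 407.000 + 50.000 × log₂ 12 = 407.000 + 50.000 × 3.5850 ≈ 586.248 ms.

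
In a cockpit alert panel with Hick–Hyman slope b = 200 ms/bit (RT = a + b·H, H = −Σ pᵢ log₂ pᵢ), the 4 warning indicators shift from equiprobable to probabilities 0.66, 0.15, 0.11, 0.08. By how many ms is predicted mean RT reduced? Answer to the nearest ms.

110 ms

The RT saving is b·ΔH. Equiprobable H₀ = log₂(4) = 2.0000 bits; with the given probabilities H = 1.4480 bits.
b·(H₀ − H) = 200 × (2.0000 − 1.4480) = 110.40 ms.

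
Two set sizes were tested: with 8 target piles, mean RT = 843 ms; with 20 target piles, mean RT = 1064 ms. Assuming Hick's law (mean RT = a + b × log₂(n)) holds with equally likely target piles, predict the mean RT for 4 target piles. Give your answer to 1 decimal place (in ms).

675.8 ms

Fit slope and intercept:
  b = (1064 − 843) / (log₂ 20 − log₂ 8) = 221 / (4.3219 − 3) = 167.180 ms/bit
  a = 843 − 167.180 × 3 = 341.460 ms
Then RT(4) = 341.460 + 167.180 × log₂ 4 = 341.460 + 167.180 × 2 ≈ 675.820 ms.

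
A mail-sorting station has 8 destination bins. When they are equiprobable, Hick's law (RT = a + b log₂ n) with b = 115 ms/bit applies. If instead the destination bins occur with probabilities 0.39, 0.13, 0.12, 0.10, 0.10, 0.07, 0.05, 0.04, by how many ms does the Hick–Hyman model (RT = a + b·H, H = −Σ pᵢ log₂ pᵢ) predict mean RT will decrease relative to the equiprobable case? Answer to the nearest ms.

Equiprobable entropy H₀ = log₂ 8 = 3.0000 bits.
Skewed entropy H = −Σ pᵢ log₂ pᵢ = 2.6143 bits.
ΔRT = b·(H₀ − H) = 115 × 0.3857 = 44.36 ms.

44 ms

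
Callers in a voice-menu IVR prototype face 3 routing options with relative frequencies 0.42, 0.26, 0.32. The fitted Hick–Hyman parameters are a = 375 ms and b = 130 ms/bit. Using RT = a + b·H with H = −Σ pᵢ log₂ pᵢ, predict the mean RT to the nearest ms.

H = 0.42·log₂(1/0.42) + 0.26·log₂(1/0.26) + 0.32·log₂(1/0.32) = 1.5570 bits.
RT = 375 + 130 × 1.5570 = 577.41 ms.

577 ms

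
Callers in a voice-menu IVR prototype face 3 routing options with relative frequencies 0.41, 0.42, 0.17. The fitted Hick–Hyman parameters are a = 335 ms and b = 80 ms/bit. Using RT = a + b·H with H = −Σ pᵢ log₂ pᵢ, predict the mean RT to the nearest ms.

Entropy contributions −pᵢ log₂ pᵢ: 0.5274, 0.5256, 0.4346; sum H = 1.4876 bits.
RT = a + bH = 335 + 80·1.4876 = 454.01 ms.

454 ms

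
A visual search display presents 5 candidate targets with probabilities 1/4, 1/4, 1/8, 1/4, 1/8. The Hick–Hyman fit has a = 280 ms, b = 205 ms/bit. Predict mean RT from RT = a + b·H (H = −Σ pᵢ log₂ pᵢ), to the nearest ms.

741 ms

H = −Σ pᵢ log₂ pᵢ = 0.25·2 + 0.25·2 + 0.125·3 + 0.25·2 + 0.125·3 = 2.250 bits.
RT = 280 + 205 × 2.250 = 741.25 ms.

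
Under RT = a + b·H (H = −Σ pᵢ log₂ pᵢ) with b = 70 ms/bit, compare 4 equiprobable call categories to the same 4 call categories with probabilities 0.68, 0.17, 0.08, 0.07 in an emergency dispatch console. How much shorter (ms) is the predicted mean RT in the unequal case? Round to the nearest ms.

44 ms

Equiprobable entropy H₀ = log₂ 4 = 2.0000 bits.
Skewed entropy H = −Σ pᵢ log₂ pᵢ = 1.3730 bits.
ΔRT = b·(H₀ − H) = 70 × 0.6270 = 43.89 ms.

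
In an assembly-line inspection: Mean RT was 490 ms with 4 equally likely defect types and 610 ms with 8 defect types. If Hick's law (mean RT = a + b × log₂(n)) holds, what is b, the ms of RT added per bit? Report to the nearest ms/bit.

120 ms/bit

Slope: b = (610 − 490) / (log₂ 8 − log₂ 4) = 120/1.0000 = 120 ms/bit.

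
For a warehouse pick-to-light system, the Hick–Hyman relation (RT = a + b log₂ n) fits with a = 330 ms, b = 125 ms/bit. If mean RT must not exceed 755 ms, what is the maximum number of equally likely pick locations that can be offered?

Set 330 + 125·log₂ n ≤ 755 → log₂ n ≤ (755 − 330)/125 = 3.4000.
So n ≤ 2^3.4000 = 10.556; the largest integer n is 10.

10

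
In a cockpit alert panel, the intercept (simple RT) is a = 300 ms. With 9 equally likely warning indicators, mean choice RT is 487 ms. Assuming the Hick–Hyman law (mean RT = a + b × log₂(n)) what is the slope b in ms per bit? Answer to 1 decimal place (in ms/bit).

59.0 ms/bit

b = (487 − 300) / log₂(9) = 187 / 3.1699 = 58.992 ms/bit.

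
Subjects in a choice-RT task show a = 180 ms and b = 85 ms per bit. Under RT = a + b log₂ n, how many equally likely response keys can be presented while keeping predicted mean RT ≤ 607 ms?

Set 180 + 85·log₂ n ≤ 607 → log₂ n ≤ (607 − 180)/85 = 5.0235.
So n ≤ 2^5.0235 = 32.526; the largest integer n is 32.

32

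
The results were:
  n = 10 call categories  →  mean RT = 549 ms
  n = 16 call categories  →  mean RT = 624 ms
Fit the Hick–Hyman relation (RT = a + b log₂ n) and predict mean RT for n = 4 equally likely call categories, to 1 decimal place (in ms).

402.8 ms

Fit slope and intercept:
  b = (624 − 549) / (log₂ 16 − log₂ 10) = 75 / (4 − 3.3219) = 110.608 ms/bit
  a = 549 − 110.608 × 3.3219 = 181.569 ms
Then RT(4) = 181.569 + 110.608 × log₂ 4 = 181.569 + 110.608 × 2 ≈ 402.785 ms.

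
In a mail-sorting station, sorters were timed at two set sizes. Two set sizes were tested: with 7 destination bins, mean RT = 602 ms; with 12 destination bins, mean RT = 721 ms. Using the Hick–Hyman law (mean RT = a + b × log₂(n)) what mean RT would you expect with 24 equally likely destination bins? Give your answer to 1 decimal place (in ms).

874.0 ms

With log₂ n on the abscissa the relation is linear; from the two conditions:
  b = (721 − 602) / (log₂ 12 − log₂ 7) = 119 / (3.5850 − 2.8074) = 153.033 ms/bit
  a = 602 − 153.033 × 2.8074 = 172.381 ms
Then RT(24) = 172.381 + 153.033 × log₂ 24 = 172.381 + 153.033 × 4.5850 ≈ 874.033 ms.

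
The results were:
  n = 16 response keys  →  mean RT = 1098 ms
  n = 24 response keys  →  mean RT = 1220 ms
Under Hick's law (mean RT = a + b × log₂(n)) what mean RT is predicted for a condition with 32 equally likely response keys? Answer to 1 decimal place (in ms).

1306.6 ms

With log₂ n on the abscissa the relation is linear; from the two conditions:
  b = (1220 − 1098) / (log₂ 24 − log₂ 16) = 122 / (4.5850 − 4) = 208.560 ms/bit
  a = 1098 − 208.560 × 4 = 263.758 ms
Then RT(32) = 263.758 + 208.560 × log₂ 32 = 263.758 + 208.560 × 5 ≈ 1306.560 ms.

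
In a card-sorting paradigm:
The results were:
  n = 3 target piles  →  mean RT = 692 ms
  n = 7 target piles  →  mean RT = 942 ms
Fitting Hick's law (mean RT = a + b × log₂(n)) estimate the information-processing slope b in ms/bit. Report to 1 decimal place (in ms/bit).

b = (RT₂ − RT₁)/(log₂ n₂ − log₂ n₁) = (942 − 692)/(2.8074 − 1.5850) = 204.517 ms/bit.

204.5 ms/bit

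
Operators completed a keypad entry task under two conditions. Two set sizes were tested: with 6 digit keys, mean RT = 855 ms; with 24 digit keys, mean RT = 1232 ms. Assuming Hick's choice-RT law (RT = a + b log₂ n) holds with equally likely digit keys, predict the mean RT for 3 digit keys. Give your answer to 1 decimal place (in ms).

666.5 ms

Fit slope and intercept:
  b = (1232 − 855) / (log₂ 24 − log₂ 6) = 377 / (4.5850 − 2.5850) = 188.500 ms/bit
  a = 855 − 188.500 × 2.5850 = 367.735 ms
Then RT(3) = 367.735 + 188.500 × log₂ 3 = 367.735 + 188.500 × 1.5850 ≈ 666.500 ms.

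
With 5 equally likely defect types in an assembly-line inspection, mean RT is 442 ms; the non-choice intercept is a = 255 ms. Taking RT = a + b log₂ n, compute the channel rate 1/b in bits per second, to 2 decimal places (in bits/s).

Choice component = 442 − 255 = 187 ms over log₂(5) = 2.3219 bits.
b = 187 / 2.3219 = 80.537 ms/bit, so 1/b = 12.417 bits/s.

12.42 bits/s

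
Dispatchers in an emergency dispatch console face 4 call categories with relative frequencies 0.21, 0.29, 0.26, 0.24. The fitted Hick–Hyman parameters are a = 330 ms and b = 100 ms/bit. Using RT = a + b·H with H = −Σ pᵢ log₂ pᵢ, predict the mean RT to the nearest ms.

Entropy contributions −pᵢ log₂ pᵢ: 0.4728, 0.5179, 0.5053, 0.4941; sum H = 1.9901 bits.
RT = a + bH = 330 + 100·1.9901 = 529.01 ms.

529 ms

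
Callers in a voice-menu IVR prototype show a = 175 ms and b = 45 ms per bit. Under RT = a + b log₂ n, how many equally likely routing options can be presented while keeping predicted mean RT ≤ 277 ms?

4

Set 175 + 45·log₂ n ≤ 277 → log₂ n ≤ (277 − 175)/45 = 2.2667.
So n ≤ 2^2.2667 = 4.812; the largest integer n is 4.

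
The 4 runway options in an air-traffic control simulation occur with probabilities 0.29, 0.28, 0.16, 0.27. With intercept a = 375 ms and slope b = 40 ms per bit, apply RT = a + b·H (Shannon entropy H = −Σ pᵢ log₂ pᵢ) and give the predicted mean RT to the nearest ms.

H = 0.29·log₂(1/0.29) + 0.28·log₂(1/0.28) + 0.16·log₂(1/0.16) + 0.27·log₂(1/0.27) = 1.9652 bits.
RT = 375 + 40 × 1.9652 = 453.61 ms.

454 ms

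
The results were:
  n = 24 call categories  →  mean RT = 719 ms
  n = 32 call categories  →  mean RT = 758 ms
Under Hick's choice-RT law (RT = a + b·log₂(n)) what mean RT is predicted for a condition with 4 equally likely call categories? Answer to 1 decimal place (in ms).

RT is linear in log₂ n, so two points fix the line:
  b = (758 − 719) / (log₂ 32 − log₂ 24) = 39 / (5 − 4.5850) = 93.967 ms/bit
  a = 719 − 93.967 × 4.5850 = 288.163 ms
Then RT(4) = 288.163 + 93.967 × log₂ 4 = 288.163 + 93.967 × 2 ≈ 476.098 ms.

476.1 ms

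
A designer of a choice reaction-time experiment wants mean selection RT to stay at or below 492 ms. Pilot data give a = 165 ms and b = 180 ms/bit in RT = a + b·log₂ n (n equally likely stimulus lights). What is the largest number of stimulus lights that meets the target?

180·log₂ n ≤ 492 − 165 = 327, giving log₂ n ≤ 1.8167 and n ≤ 3.523. The largest whole number is 3.

3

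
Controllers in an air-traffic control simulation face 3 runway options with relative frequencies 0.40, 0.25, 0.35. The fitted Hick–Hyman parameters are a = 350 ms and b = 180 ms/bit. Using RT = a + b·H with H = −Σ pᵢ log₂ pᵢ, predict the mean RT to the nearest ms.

631 ms

H = 0.40·log₂(1/0.40) + 0.25·log₂(1/0.25) + 0.35·log₂(1/0.35) = 1.5589 bits.
RT = 350 + 180 × 1.5589 = 630.60 ms.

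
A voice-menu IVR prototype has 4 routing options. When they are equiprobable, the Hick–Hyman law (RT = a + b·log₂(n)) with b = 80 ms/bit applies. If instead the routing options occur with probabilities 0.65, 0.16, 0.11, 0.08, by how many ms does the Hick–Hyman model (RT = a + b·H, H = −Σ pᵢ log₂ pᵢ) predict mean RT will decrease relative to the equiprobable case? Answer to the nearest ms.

42 ms

The RT saving is b·ΔH. Equiprobable H₀ = log₂(4) = 2.0000 bits; with the given probabilities H = 1.4688 bits.
b·(H₀ − H) = 80 × (2.0000 − 1.4688) = 42.50 ms.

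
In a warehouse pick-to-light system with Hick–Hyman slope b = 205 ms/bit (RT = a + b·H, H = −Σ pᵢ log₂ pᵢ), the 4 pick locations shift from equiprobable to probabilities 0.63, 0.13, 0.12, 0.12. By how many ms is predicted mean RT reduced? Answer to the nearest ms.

95 ms

Equiprobable entropy H₀ = log₂ 4 = 2.0000 bits.
Skewed entropy H = −Σ pᵢ log₂ pᵢ = 1.5367 bits.
ΔRT = b·(H₀ − H) = 205 × 0.4633 = 94.97 ms.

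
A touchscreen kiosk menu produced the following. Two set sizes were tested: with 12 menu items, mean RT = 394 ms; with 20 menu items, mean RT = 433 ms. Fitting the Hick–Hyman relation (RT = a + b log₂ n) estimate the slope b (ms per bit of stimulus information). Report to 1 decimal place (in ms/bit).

52.9 ms/bit

Slope: b = (433 − 394) / (log₂ 20 − log₂ 12) = 39/0.7370 = 52.920 ms/bit.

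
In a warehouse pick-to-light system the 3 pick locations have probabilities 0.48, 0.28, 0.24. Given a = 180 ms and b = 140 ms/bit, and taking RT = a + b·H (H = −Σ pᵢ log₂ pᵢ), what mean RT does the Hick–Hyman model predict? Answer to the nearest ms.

H = 0.48·log₂(1/0.48) + 0.28·log₂(1/0.28) + 0.24·log₂(1/0.24) = 1.5166 bits.
RT = 180 + 140 × 1.5166 = 392.33 ms.

392 ms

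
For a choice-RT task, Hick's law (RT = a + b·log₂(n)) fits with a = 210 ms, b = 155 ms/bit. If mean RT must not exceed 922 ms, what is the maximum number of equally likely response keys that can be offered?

Set 210 + 155·log₂ n ≤ 922 → log₂ n ≤ (922 − 210)/155 = 4.5935.
So n ≤ 2^4.5935 = 24.143; the largest integer n is 24.

24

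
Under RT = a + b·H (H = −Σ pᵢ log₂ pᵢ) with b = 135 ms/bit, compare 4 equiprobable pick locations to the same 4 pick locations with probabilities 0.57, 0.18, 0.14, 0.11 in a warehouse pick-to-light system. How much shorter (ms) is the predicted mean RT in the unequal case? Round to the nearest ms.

Equiprobable entropy H₀ = log₂ 4 = 2.0000 bits.
Skewed entropy H = −Σ pᵢ log₂ pᵢ = 1.6550 bits.
ΔRT = b·(H₀ − H) = 135 × 0.3450 = 46.58 ms.

47 ms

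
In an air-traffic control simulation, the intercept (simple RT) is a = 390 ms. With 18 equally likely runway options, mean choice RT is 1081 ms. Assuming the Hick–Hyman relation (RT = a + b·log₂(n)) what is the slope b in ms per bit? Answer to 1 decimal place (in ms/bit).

b = (1081 − 390) / log₂(18) = 691 / 4.1699 = 165.710 ms/bit.

165.7 ms/bit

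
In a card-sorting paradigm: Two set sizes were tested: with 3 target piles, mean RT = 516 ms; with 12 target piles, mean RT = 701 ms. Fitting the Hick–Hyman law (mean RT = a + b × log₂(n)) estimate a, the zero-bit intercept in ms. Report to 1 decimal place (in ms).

369.4 ms

b = (RT₂ − RT₁)/(log₂ n₂ − log₂ n₁) = (701 − 516)/(3.5850 − 1.5850) = 92.500 ms/bit.
a = RT₁ − b·log₂ n₁ = 516 − 92.500 × 1.5850 = 369.391 ms.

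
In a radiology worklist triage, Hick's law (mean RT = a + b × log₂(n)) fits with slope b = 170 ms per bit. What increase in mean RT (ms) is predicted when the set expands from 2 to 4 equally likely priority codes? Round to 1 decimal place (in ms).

170.0 ms

Only the slope matters, since a is common to both: ΔRT = b·log₂(n₂/n₁).
log₂(4) − log₂(2) = log₂(4/2) = log₂(2) = 1.
ΔRT = 170 × 1.0000 = 170.000 ms.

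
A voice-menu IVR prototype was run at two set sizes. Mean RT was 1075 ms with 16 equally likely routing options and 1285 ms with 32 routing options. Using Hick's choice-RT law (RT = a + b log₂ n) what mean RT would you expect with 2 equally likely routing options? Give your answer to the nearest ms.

445 ms

Solve the two-equation system in a and b:
  b = (1285 − 1075) / (log₂ 32 − log₂ 16) = 210 / (5 − 4) = 210 ms/bit
  a = 1075 − 210 × 4 = 235 ms
Then RT(2) = 235 + 210 × log₂ 2 = 235 + 210 × 1 ≈ 445.000 ms.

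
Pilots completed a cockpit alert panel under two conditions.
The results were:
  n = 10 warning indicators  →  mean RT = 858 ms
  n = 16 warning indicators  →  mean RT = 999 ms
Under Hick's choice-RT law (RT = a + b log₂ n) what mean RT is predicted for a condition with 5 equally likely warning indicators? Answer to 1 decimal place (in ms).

Solve the two-equation system in a and b:
  b = (999 − 858) / (log₂ 16 − log₂ 10) = 141 / (4 − 3.3219) = 207.943 ms/bit
  a = 858 − 207.943 × 3.3219 = 167.230 ms
Then RT(5) = 167.230 + 207.943 × log₂ 5 = 167.230 + 207.943 × 2.3219 ≈ 650.057 ms.

650.1 ms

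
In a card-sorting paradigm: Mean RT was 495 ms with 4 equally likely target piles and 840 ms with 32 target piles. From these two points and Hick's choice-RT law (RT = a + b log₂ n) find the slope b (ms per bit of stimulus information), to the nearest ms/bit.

115 ms/bit

b = (RT₂ − RT₁)/(log₂ n₂ − log₂ n₁) = (840 − 495)/(5 − 2) = 115 ms/bit.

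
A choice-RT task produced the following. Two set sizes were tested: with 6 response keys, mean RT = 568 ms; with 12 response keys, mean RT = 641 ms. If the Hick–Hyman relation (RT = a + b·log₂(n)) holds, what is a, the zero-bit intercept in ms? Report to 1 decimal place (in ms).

379.3 ms

The slope on a log₂ axis is (641 − 568) / (3.5850 − 2.5850) = 73.000 ms/bit.
a = RT₁ − b·log₂ n₁ = 568 − 73.000 × 2.5850 = 379.298 ms.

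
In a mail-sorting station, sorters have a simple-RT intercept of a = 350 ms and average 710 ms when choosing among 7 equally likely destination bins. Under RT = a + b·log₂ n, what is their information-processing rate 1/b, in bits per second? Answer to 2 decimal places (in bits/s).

b = (710 − 350)/log₂ 7 = 360/2.8074 = 128.235 ms per bit = 0.12823 s/bit; the reciprocal is 7.798 bits/s.

7.80 bits/s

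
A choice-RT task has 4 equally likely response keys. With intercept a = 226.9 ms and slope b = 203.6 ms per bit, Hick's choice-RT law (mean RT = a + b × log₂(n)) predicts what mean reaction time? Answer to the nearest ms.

634 ms

log₂(4) = 2 bits, so RT = 226.9 + 203.6 × 2 ≈ 634.100 ms.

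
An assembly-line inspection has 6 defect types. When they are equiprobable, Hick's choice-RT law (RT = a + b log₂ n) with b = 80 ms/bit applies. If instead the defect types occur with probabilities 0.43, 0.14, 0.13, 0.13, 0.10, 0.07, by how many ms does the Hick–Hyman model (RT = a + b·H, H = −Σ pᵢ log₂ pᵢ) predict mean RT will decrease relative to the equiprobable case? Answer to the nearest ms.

24 ms

Equiprobable entropy H₀ = log₂ 6 = 2.5850 bits.
Skewed entropy H = −Σ pᵢ log₂ pᵢ = 2.2867 bits.
ΔRT = b·(H₀ − H) = 80 × 0.2983 = 23.86 ms.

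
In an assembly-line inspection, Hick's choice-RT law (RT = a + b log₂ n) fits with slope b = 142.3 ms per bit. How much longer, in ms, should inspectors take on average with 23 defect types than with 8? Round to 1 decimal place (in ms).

216.8 ms

The intercept a cancels: ΔRT = b·(log₂ n₂ − log₂ n₁) = b·log₂(n₂/n₁).
log₂(23) − log₂(8) = 4.5236 − 3 = 1.5236.
ΔRT = 142.3 × 1.5236 = 216.803 ms.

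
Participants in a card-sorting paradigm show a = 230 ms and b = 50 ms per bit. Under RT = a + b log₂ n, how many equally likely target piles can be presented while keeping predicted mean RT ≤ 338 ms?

4

50·log₂ n ≤ 338 − 230 = 108, giving log₂ n ≤ 2.1600 and n ≤ 4.469. The largest whole number is 4.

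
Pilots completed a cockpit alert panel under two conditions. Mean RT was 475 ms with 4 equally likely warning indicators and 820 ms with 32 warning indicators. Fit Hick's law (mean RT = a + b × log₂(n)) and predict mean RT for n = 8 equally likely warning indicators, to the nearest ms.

With log₂ n on the abscissa the relation is linear; from the two conditions:
  b = (820 − 475) / (log₂ 32 − log₂ 4) = 345 / (5 − 2) = 115 ms/bit
  a = 475 − 115 × 2 = 245 ms
Then RT(8) = 245 + 115 × log₂ 8 = 245 + 115 × 3 ≈ 590.000 ms.

590 ms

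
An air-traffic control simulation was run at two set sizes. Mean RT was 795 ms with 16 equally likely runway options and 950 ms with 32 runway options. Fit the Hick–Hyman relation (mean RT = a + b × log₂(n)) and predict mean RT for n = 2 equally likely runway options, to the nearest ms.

RT is linear in log₂ n, so two points fix the line:
  b = (950 − 795) / (log₂ 32 − log₂ 16) = 155 / (5 − 4) = 155 ms/bit
  a = 795 − 155 × 4 = 175 ms
Then RT(2) = 175 + 155 × log₂ 2 = 175 + 155 × 1 ≈ 330.000 ms.

330 ms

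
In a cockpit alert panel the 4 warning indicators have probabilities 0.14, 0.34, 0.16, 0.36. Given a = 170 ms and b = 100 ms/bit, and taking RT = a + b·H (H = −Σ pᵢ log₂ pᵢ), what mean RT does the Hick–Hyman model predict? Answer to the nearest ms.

H = 0.14·log₂(1/0.14) + 0.34·log₂(1/0.34) + 0.16·log₂(1/0.16) + 0.36·log₂(1/0.36) = 1.8799 bits.
RT = 170 + 100 × 1.8799 = 357.99 ms.

358 ms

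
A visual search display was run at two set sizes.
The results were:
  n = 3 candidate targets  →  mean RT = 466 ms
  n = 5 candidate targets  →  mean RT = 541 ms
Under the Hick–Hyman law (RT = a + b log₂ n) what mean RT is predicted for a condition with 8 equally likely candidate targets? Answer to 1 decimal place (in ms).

With log₂ n on the abscissa the relation is linear; from the two conditions:
  b = (541 − 466) / (log₂ 5 − log₂ 3) = 75 / (2.3219 − 1.5850) = 101.769 ms/bit
  a = 466 − 101.769 × 1.5850 = 304.700 ms
Then RT(8) = 304.700 + 101.769 × log₂ 8 = 304.700 + 101.769 × 3 ≈ 610.006 ms.

610.0 ms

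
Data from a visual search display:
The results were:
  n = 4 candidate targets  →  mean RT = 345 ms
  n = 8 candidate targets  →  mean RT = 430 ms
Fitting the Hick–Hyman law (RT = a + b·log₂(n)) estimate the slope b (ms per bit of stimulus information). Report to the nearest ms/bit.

85 ms/bit

b = (RT₂ − RT₁)/(log₂ n₂ − log₂ n₁) = (430 − 345)/(3 − 2) = 85 ms/bit.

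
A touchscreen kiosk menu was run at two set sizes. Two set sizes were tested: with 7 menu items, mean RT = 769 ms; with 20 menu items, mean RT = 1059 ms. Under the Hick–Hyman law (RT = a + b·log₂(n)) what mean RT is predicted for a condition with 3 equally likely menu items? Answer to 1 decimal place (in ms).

534.9 ms

RT is linear in log₂ n, so two points fix the line:
  b = (1059 − 769) / (log₂ 20 − log₂ 7) = 290 / (4.3219 − 2.8074) = 191.473 ms/bit
  a = 769 − 191.473 × 2.8074 = 231.467 ms
Then RT(3) = 231.467 + 191.473 × log₂ 3 = 231.467 + 191.473 × 1.5850 ≈ 534.945 ms.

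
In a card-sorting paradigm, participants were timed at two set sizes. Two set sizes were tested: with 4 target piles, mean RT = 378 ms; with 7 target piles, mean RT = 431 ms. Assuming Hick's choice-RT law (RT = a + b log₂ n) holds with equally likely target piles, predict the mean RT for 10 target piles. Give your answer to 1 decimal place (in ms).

With log₂ n on the abscissa the relation is linear; from the two conditions:
  b = (431 − 378) / (log₂ 7 − log₂ 4) = 53 / (2.8074 − 2) = 65.646 ms/bit
  a = 378 − 65.646 × 2 = 246.707 ms
Then RT(10) = 246.707 + 65.646 × log₂ 10 = 246.707 + 65.646 × 3.3219 ≈ 464.780 ms.

464.8 ms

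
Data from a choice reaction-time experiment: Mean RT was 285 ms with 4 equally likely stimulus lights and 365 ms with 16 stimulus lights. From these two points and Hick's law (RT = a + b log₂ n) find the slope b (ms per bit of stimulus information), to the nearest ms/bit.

Slope: b = (365 − 285) / (log₂ 16 − log₂ 4) = 80/2.0000 = 40 ms/bit.

40 ms/bit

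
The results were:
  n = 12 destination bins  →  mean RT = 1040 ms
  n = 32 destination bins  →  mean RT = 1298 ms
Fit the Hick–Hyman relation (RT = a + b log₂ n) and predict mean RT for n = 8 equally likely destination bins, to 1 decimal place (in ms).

RT is linear in log₂ n, so two points fix the line:
  b = (1298 − 1040) / (log₂ 32 − log₂ 12) = 258 / (5 − 3.5850) = 182.327 ms/bit
  a = 1040 − 182.327 × 3.5850 = 386.363 ms
Then RT(8) = 386.363 + 182.327 × log₂ 8 = 386.363 + 182.327 × 3 ≈ 933.345 ms.

933.3 ms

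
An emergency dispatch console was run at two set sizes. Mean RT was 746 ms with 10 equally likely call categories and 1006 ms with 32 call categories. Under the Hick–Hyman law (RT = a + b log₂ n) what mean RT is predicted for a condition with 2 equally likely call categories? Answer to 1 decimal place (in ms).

RT is linear in log₂ n, so two points fix the line:
  b = (1006 − 746) / (log₂ 32 − log₂ 10) = 260 / (5 − 3.3219) = 154.940 ms/bit
  a = 746 − 154.940 × 3.3219 = 231.301 ms
Then RT(2) = 231.301 + 154.940 × log₂ 2 = 231.301 + 154.940 × 1 ≈ 386.241 ms.

386.2 ms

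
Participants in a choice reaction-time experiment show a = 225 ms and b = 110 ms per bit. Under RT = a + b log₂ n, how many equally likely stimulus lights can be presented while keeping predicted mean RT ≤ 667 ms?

16

110·log₂ n ≤ 667 − 225 = 442, giving log₂ n ≤ 4.0182 and n ≤ 16.203. The largest whole number is 16.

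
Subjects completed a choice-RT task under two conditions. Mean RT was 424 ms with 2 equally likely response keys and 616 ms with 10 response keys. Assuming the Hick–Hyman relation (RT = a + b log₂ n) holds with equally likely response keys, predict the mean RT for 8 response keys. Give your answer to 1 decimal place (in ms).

589.4 ms

RT is linear in log₂ n, so two points fix the line:
  b = (616 − 424) / (log₂ 10 − log₂ 2) = 192 / (3.3219 − 1) = 82.690 ms/bit
  a = 424 − 82.690 × 1 = 341.310 ms
Then RT(8) = 341.310 + 82.690 × log₂ 8 = 341.310 + 82.690 × 3 ≈ 589.380 ms.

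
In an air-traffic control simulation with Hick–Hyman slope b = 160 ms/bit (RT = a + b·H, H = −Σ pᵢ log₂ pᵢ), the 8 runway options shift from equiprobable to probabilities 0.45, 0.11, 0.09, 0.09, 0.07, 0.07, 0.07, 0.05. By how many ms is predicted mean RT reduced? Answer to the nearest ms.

77 ms

Equiprobable entropy H₀ = log₂ 8 = 3.0000 bits.
Skewed entropy H = −Σ pᵢ log₂ pᵢ = 2.5158 bits.
ΔRT = b·(H₀ − H) = 160 × 0.4842 = 77.48 ms.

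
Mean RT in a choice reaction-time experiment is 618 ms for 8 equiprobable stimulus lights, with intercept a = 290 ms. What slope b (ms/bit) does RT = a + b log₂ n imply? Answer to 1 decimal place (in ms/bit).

8 alternatives carry log₂ 8 = 3 bits; the choice cost is 618 − 290 = 328 ms, so b = 328/3 = 109.333 ms/bit.

109.3 ms/bit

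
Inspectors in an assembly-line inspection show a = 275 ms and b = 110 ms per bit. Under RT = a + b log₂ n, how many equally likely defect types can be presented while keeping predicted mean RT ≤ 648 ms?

Information budget: (648 − 275)/110 = 3.3909 bits, so n ≤ 2^3.3909 = 10.490 → at most 10.

10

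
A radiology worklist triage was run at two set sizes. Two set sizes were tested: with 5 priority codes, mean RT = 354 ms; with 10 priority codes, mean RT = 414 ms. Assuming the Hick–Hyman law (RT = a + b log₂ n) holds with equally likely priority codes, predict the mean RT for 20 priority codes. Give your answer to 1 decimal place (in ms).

RT is linear in log₂ n, so two points fix the line:
  b = (414 − 354) / (log₂ 10 − log₂ 5) = 60 / (3.3219 − 2.3219) = 60.000 ms/bit
  a = 354 − 60.000 × 2.3219 = 214.684 ms
Then RT(20) = 214.684 + 60.000 × log₂ 20 = 214.684 + 60.000 × 4.3219 ≈ 474.000 ms.

474.0 ms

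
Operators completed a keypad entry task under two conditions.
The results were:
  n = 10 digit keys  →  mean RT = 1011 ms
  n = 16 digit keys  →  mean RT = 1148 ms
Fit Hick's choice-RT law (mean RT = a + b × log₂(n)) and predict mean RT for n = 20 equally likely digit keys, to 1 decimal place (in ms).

1213.0 ms

Fit slope and intercept:
  b = (1148 − 1011) / (log₂ 16 − log₂ 10) = 137 / (4 − 3.3219) = 202.043 ms/bit
  a = 1011 − 202.043 × 3.3219 = 339.826 ms
Then RT(20) = 339.826 + 202.043 × log₂ 20 = 339.826 + 202.043 × 4.3219 ≈ 1213.043 ms.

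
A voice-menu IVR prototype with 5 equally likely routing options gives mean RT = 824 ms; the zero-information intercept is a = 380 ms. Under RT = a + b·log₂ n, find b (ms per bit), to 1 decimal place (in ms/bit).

191.2 ms/bit

log₂(5) = 2.3219 bits.
b = (RT − a)/log₂ n = (824 − 380) / 2.3219 = 191.220 ms/bit.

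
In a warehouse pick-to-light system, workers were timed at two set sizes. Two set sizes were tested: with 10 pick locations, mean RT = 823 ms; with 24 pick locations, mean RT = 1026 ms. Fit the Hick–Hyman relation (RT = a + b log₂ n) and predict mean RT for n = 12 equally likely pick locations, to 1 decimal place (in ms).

Solve the two-equation system in a and b:
  b = (1026 − 823) / (log₂ 24 − log₂ 10) = 203 / (4.5850 − 3.3219) = 160.724 ms/bit
  a = 823 − 160.724 × 3.3219 = 289.086 ms
Then RT(12) = 289.086 + 160.724 × log₂ 12 = 289.086 + 160.724 × 3.5850 ≈ 865.276 ms.

865.3 ms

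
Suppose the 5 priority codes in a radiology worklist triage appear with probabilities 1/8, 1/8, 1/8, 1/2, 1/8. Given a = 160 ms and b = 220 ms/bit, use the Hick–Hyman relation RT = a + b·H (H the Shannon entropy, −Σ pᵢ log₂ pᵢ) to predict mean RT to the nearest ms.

600 ms

H = −Σ pᵢ log₂ pᵢ = 0.125·3 + 0.125·3 + 0.125·3 + 0.5·1 + 0.125·3 = 2.000 bits.
RT = 160 + 220 × 2.000 = 600.00 ms.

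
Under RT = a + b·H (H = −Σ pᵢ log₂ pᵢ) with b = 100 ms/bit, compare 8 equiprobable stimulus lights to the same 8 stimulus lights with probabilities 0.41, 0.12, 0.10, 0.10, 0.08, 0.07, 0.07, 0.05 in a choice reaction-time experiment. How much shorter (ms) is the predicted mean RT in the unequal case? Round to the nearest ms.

The RT saving is b·ΔH. Equiprobable H₀ = log₂(8) = 3.0000 bits; with the given probabilities H = 2.6036 bits.
b·(H₀ − H) = 100 × (3.0000 − 2.6036) = 39.64 ms.

40 ms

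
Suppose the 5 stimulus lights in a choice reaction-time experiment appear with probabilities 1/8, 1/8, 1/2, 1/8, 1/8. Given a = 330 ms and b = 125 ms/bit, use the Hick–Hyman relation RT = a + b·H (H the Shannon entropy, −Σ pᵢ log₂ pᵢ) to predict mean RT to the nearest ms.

580 ms

H = −Σ pᵢ log₂ pᵢ = 0.125·3 + 0.125·3 + 0.5·1 + 0.125·3 + 0.125·3 = 2.000 bits.
RT = 330 + 125 × 2.000 = 580.00 ms.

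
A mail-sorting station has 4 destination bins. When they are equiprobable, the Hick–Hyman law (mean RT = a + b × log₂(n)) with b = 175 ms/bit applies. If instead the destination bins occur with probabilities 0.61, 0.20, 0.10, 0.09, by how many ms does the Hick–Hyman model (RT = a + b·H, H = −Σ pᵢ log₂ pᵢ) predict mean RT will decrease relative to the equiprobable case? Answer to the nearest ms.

Equiprobable entropy H₀ = log₂ 4 = 2.0000 bits.
Skewed entropy H = −Σ pᵢ log₂ pᵢ = 1.5442 bits.
ΔRT = b·(H₀ − H) = 175 × 0.4558 = 79.76 ms.

80 ms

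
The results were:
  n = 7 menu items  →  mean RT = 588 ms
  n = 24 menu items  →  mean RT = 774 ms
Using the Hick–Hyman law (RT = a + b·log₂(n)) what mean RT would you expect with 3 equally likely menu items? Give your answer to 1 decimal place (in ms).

460.1 ms

Fit slope and intercept:
  b = (774 − 588) / (log₂ 24 − log₂ 7) = 186 / (4.5850 − 2.8074) = 104.635 ms/bit
  a = 588 − 104.635 × 2.8074 = 294.252 ms
Then RT(3) = 294.252 + 104.635 × log₂ 3 = 294.252 + 104.635 × 1.5850 ≈ 460.095 ms.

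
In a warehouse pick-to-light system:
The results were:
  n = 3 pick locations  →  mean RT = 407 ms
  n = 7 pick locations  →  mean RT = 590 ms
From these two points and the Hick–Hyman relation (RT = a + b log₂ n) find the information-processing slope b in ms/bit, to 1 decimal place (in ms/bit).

The slope on a log₂ axis is (590 − 407) / (2.8074 − 1.5850) = 149.706 ms/bit.

149.7 ms/bit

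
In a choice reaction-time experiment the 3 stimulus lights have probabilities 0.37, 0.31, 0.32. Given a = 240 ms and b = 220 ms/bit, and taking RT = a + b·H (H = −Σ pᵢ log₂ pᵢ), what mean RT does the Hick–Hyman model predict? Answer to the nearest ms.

588 ms

H = 0.37·log₂(1/0.37) + 0.31·log₂(1/0.31) + 0.32·log₂(1/0.32) = 1.5806 bits.
RT = 240 + 220 × 1.5806 = 587.72 ms.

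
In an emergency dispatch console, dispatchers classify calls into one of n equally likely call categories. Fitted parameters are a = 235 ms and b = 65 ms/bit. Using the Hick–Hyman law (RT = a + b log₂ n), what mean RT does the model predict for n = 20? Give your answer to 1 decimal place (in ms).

log₂(20) = 4.3219 bits, so RT = 235 + 65 × 4.3219 ≈ 515.925 ms.

515.9 ms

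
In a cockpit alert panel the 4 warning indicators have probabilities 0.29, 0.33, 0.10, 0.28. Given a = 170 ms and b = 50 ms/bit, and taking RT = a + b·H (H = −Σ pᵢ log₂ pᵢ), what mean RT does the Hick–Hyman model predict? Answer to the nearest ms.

Entropy contributions −pᵢ log₂ pᵢ: 0.5179, 0.5278, 0.3322, 0.5142; sum H = 1.8921 bits.
RT = a + bH = 170 + 50·1.8921 = 264.61 ms.

265 ms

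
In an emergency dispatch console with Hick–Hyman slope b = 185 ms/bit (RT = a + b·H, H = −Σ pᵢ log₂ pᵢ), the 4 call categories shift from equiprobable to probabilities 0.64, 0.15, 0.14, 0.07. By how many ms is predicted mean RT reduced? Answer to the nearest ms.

95 ms

The RT saving is b·ΔH. Equiprobable H₀ = log₂(4) = 2.0000 bits; with the given probabilities H = 1.4883 bits.
b·(H₀ − H) = 185 × (2.0000 − 1.4883) = 94.67 ms.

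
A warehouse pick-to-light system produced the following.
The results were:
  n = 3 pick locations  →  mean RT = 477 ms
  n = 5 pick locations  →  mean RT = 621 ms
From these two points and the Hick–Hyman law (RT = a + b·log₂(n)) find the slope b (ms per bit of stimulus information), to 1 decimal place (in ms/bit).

The slope on a log₂ axis is (621 − 477) / (2.3219 − 1.5850) = 195.396 ms/bit.

195.4 ms/bit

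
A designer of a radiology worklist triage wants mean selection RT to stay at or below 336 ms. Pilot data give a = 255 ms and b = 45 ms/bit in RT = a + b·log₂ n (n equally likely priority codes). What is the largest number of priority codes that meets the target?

3

Set 255 + 45·log₂ n ≤ 336 → log₂ n ≤ (336 − 255)/45 = 1.8000.
So n ≤ 2^1.8000 = 3.482; the largest integer n is 3.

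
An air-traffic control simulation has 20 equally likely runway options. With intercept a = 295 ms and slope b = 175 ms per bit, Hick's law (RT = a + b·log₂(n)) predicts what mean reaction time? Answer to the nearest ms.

1051 ms

log₂(20) = 4.3219 bits, so RT = 295 + 175 × 4.3219 ≈ 1051.337 ms.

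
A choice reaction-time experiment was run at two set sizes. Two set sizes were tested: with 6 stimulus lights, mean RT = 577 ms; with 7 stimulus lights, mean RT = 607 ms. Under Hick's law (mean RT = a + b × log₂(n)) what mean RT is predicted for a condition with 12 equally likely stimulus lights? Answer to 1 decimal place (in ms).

With log₂ n on the abscissa the relation is linear; from the two conditions:
  b = (607 − 577) / (log₂ 7 − log₂ 6) = 30 / (2.8074 − 2.5850) = 134.897 ms/bit
  a = 577 − 134.897 × 2.5850 = 228.297 ms
Then RT(12) = 228.297 + 134.897 × log₂ 12 = 228.297 + 134.897 × 3.5850 ≈ 711.897 ms.

711.9 ms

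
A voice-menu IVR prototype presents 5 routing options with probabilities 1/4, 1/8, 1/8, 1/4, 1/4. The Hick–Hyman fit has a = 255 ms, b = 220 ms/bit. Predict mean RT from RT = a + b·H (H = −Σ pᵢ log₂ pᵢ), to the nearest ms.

750 ms

H = −Σ pᵢ log₂ pᵢ = 0.25·2 + 0.125·3 + 0.125·3 + 0.25·2 + 0.25·2 = 2.250 bits.
RT = 255 + 220 × 2.250 = 750.00 ms.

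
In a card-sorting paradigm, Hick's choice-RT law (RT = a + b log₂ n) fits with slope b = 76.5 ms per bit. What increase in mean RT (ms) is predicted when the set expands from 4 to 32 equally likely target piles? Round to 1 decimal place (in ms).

ΔRT = (a + b log₂ n₂) − (a + b log₂ n₁) = b·(log₂ n₂ − log₂ n₁).
log₂(32) − log₂(4) = log₂(32/4) = log₂(8) = 3.
ΔRT = 76.5 × 3.0000 = 229.500 ms.

229.5 ms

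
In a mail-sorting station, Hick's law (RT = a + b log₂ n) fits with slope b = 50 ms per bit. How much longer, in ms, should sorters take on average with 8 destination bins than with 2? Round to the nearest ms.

Only the slope matters, since a is common to both: ΔRT = b·log₂(n₂/n₁).
log₂(8) − log₂(2) = log₂(8/2) = log₂(4) = 2.
ΔRT = 50 × 2.0000 = 100.000 ms.

100 ms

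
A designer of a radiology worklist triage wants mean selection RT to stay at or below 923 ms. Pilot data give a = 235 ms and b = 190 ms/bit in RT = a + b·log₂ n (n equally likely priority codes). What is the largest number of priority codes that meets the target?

12

Information budget: (923 − 235)/190 = 3.6211 bits, so n ≤ 2^3.6211 = 12.304 → at most 12.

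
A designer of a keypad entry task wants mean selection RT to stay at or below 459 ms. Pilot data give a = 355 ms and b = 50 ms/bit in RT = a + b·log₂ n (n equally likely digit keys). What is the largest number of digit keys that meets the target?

Set 355 + 50·log₂ n ≤ 459 → log₂ n ≤ (459 − 355)/50 = 2.0800.
So n ≤ 2^2.0800 = 4.228; the largest integer n is 4.

4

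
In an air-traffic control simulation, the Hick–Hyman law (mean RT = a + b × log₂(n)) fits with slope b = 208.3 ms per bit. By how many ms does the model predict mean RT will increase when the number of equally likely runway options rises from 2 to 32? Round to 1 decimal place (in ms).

Only the slope matters, since a is common to both: ΔRT = b·log₂(n₂/n₁).
log₂(32) − log₂(2) = log₂(32/2) = log₂(16) = 4.
ΔRT = 208.3 × 4.0000 = 833.200 ms.

833.2 ms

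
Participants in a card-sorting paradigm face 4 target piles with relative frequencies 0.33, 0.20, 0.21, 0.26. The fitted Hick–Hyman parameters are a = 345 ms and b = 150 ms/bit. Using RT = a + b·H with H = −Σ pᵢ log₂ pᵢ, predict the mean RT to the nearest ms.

641 ms

Entropy contributions −pᵢ log₂ pᵢ: 0.5278, 0.4644, 0.4728, 0.5053; sum H = 1.9703 bits.
RT = a + bH = 345 + 150·1.9703 = 640.55 ms.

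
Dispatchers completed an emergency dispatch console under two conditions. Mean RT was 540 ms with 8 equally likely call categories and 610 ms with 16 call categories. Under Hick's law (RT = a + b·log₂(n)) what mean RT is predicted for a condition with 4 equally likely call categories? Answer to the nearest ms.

RT is linear in log₂ n, so two points fix the line:
  b = (610 − 540) / (log₂ 16 − log₂ 8) = 70 / (4 − 3) = 70 ms/bit
  a = 540 − 70 × 3 = 330 ms
Then RT(4) = 330 + 70 × log₂ 4 = 330 + 70 × 2 ≈ 470.000 ms.

470 ms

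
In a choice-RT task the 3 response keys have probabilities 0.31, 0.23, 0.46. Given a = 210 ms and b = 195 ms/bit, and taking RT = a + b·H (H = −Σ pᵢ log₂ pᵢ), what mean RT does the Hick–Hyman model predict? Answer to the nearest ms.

Entropy contributions −pᵢ log₂ pᵢ: 0.5238, 0.4877, 0.5153; sum H = 1.5268 bits.
RT = a + bH = 210 + 195·1.5268 = 507.73 ms.

508 ms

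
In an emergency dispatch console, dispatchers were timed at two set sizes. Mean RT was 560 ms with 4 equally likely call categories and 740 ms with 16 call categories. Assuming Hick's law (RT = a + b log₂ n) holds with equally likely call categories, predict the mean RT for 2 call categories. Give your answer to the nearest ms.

Fit slope and intercept:
  b = (740 − 560) / (log₂ 16 − log₂ 4) = 180 / (4 − 2) = 90 ms/bit
  a = 560 − 90 × 2 = 380 ms
Then RT(2) = 380 + 90 × log₂ 2 = 380 + 90 × 1 ≈ 470.000 ms.

470 ms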